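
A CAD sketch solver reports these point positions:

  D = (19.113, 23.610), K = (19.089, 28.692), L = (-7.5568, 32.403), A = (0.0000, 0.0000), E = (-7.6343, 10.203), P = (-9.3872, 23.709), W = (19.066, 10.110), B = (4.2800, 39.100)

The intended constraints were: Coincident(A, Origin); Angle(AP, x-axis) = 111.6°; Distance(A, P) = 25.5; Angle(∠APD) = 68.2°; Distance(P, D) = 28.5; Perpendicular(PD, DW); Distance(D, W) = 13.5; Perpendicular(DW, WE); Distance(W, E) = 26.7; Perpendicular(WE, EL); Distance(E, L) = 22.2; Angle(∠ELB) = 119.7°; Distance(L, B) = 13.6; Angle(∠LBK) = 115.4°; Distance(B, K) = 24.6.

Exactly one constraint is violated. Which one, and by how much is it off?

Distance(B, K) = 24.6 — off by 6.50.

A = (0.00, 0.00) ✓; AP at 111.6° ✓; |AP| = 25.50 ✓; ∠APD = 68.20° ✓; |PD| = 28.50 ✓; ∠(PD, DW) = 90.00° ✓; |DW| = 13.50 ✓; ∠(DW, WE) = 90.00° ✓; |WE| = 26.70 ✓; ∠(WE, EL) = 90.00° ✓; |EL| = 22.20 ✓; ∠ELB = 119.7° ✓; |LB| = 13.60 ✓; ∠LBK = 115.4° ✓; |BK| = 18.10 ✗.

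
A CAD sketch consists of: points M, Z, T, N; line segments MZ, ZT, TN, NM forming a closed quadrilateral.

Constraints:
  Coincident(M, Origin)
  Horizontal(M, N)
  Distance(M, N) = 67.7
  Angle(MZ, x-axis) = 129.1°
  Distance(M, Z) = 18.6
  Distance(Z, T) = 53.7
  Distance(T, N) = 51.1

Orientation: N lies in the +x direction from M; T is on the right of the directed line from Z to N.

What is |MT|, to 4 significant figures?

35.12

Checks: |ZT| = 53.70 ✓; |TN| = 51.10 ✓.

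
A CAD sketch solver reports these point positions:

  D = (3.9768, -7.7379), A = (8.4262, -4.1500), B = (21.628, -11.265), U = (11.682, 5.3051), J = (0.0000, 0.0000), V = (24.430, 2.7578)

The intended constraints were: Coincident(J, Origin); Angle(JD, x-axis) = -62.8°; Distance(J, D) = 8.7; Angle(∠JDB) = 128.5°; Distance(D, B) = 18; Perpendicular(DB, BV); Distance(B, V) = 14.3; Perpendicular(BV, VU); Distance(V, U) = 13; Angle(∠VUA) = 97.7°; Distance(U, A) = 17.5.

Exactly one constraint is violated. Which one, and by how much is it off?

Distance(U, A) = 17.5 — off by 7.50.

J = (0.00, 0.00) ✓; JD at -62.80° ✓; |JD| = 8.700 ✓; ∠JDB = 128.5° ✓; |DB| = 18.00 ✓; ∠(DB, BV) = 90.00° ✓; |BV| = 14.30 ✓; ∠(BV, VU) = 90.00° ✓; |VU| = 13.00 ✓; ∠VUA = 97.70° ✓; |UA| = 10.00 ✗.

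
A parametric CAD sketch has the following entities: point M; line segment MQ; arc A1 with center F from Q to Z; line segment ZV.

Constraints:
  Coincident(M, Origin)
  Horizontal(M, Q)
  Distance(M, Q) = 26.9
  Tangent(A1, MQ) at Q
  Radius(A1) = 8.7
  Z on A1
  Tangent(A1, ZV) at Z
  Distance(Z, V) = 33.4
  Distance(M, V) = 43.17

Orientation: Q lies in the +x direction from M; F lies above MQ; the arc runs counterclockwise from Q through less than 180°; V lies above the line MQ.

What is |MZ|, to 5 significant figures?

36.633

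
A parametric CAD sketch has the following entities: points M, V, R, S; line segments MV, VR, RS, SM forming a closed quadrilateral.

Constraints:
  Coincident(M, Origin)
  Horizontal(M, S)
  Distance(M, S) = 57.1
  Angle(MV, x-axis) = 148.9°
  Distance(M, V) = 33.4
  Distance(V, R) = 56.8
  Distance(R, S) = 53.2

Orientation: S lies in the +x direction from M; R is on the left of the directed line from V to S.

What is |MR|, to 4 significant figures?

46.93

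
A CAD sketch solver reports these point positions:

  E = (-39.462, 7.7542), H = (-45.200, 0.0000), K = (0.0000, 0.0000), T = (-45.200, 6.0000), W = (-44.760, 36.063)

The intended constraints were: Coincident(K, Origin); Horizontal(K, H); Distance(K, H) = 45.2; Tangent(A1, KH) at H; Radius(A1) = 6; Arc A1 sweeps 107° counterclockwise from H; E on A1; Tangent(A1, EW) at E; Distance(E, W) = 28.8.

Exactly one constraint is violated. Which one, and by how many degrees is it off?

Tangent(A1, EW) at E — off by 6.40°.

K = (0.00, 0.00) ✓; K.y = 0.00, H.y = 0.00 ✓; |KH| = 45.20 ✓; ∠(TH, HK) = 90.00° ✓; |TH| = 6.000 ✓; bearing(T→E) − bearing(T→H) = 107.0° ✓; |TE| = 6.000 ✓; ∠(TE, EW) = 96.40° ✗; |EW| = 28.80 ✓.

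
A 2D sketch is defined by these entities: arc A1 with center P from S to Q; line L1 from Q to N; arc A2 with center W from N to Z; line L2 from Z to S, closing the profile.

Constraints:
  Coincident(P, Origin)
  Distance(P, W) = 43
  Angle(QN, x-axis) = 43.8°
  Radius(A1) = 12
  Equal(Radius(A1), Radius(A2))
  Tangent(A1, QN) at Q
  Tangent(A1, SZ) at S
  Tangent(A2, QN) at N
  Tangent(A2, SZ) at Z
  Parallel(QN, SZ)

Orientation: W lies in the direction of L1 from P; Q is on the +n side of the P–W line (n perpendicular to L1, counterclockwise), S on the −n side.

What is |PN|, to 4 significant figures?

44.64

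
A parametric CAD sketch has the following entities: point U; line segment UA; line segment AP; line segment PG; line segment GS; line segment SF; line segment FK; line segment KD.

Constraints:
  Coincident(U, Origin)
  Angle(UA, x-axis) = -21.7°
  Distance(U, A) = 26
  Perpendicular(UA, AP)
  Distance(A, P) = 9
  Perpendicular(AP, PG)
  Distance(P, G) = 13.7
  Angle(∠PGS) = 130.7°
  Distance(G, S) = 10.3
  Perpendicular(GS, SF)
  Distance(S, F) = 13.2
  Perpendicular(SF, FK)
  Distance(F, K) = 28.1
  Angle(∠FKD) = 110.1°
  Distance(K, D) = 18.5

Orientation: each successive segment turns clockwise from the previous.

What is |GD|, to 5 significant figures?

24.516

U is at the origin; UA runs at -21.7° with length 26.0, so A = (24.157, -9.6134). UA ⟂ AP, so AP runs at -111.70°; with |AP| = 9.0, P = (20.830, -17.976). The perpendicularity gives PG at right angles to AP, so PG runs at 158.30°; with |PG| = 13.7, G = (8.1006, -12.910). ∠PGS = 130.7° gives GS at 109.00° from the x-axis; with |GS| = 10.3, S = (4.7473, -3.1712). GS is perpendicular to SF, so SF runs at 19.000°; with |SF| = 13.2, F = (17.228, 1.1263). SF ⟂ FK, so FK runs at -71.000°; with |FK| = 28.1, K = (26.377, -25.443). ∠FKD = 110.1° gives KD at -140.90° from the x-axis; with |KD| = 18.5, D = (12.020, -37.110). Then |GD| = |D − G| = 24.516.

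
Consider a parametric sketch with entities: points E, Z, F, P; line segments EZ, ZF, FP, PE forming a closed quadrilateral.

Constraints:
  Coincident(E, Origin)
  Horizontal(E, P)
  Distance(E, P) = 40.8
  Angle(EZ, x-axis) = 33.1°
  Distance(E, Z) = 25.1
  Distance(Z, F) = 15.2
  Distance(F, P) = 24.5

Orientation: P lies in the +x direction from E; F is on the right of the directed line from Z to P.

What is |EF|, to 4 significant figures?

16.33

Checks: |ZF| = 15.20 ✓; |FP| = 24.50 ✓.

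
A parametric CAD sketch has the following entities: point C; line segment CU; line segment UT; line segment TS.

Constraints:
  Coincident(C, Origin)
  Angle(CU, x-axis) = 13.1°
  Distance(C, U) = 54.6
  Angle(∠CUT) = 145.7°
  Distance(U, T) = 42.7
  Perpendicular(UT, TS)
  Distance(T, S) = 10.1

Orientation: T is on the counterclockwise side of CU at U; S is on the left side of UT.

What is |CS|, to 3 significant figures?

90.2

∠CUT = 145.7°, so UT runs at 13.1° + (180° − 145.7°) = 47.4° from the x-axis; with |UT| = 42.7, T = U + 42.7·(cos 47.4°, sin 47.4°) = (82.1, 43.8). The perpendicularity gives TS at right angles to UT; with |TS| = 10.1 on the left of UT, S = T + 10.1·(-0.736, 0.677) = (74.6, 50.6). Then |CS| = |S − C| = 90.2.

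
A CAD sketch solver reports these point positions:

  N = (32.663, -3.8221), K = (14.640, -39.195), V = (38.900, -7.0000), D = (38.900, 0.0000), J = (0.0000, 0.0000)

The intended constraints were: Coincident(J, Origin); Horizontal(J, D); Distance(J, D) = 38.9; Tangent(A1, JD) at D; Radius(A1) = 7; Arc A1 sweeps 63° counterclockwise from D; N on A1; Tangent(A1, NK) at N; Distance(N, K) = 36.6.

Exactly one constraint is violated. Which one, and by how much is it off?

Distance(N, K) = 36.6 — off by 3.10.

J = (0.00, 0.00) ✓; J.y = 0.00, D.y = 0.00 ✓; |JD| = 38.90 ✓; ∠(VD, DJ) = 90.00° ✓; |VD| = 7.000 ✓; bearing(V→N) − bearing(V→D) = 63.00° ✓; |VN| = 7.000 ✓; ∠(VN, NK) = 90.00° ✓; |NK| = 39.70 ✗.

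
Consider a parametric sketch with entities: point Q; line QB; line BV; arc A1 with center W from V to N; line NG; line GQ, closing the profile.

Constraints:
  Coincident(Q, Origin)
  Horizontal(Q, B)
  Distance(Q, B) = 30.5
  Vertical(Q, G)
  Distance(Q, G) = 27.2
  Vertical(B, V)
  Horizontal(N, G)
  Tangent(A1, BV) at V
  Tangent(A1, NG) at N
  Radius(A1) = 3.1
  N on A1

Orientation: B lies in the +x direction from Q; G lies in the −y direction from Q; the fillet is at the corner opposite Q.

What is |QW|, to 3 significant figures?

36.5

Q is at the origin; QB is horizontal with |QB| = 30.5 and B on the +x side, so B = (30.5, 0.00). QG is vertical with |QG| = 27.2 and G on the −y side, so G = (0.00, -27.2). The virtual corner opposite Q is at (30.5, -27.2). The tangent condition forces WV to be normal to BV and since A1 is tangent to NG there, WN ⟂ NG, with radius 3.1, so the center W sits 3.1 in from both sides at W = (27.4, -24.1). Then |QW| = |W − Q| = 36.5.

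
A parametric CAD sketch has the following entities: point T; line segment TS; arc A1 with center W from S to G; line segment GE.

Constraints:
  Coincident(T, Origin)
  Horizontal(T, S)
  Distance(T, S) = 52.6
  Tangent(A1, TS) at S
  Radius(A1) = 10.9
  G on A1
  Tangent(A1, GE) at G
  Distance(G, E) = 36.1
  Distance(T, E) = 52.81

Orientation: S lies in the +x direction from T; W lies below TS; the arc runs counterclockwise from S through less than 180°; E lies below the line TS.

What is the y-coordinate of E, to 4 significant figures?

-42.26

T is at the origin; T and S share the same y with |TS| = 52.6 and S on the +x side, so S = (52.60, 0.000). Tangency of A1 to TS means the radius WS is perpendicular to TS, so W = S + (0, -10.9) = (52.60, -10.90). Since WG ⟂ GE (tangency), |WE| = √(10.9² + 36.1²) = 37.71 regardless of where G sits on A1. So E lies on both circle(T, 52.81) and circle(W, 37.71); the below-TS intersection is E = (31.66, -42.26). G is the foot of the tangent from E: G = (42.17, -7.727).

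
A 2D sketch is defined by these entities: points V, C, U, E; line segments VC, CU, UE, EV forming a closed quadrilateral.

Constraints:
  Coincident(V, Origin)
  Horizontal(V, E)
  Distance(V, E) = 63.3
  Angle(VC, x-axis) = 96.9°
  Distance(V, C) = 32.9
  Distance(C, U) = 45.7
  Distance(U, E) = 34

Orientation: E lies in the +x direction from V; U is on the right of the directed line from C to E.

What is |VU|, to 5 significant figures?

29.357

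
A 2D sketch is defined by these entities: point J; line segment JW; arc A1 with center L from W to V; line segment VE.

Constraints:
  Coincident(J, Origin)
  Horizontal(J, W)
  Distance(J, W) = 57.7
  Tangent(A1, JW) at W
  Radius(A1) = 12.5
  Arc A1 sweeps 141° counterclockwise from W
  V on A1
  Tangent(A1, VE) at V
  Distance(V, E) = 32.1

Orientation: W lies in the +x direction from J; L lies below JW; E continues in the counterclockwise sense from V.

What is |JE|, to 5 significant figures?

85.972

J is at the origin; JW is horizontal with |JW| = 57.7 and W on the +x side, so W = (57.700, 0.0000). The tangent condition forces LW to be normal to JW, so L = W + (0, -12.5) = (57.700, -12.500). On A1, W sits at bearing 90° from L; a 141° counterclockwise sweep puts V at bearing 231°, so V = L + 12.5·(cos 231°, sin 231°) = (49.833, -22.214). A1 meets VE tangentially, so LV is at right angles to VE, so VE runs along (−sin 231°, cos 231°); with |VE| = 32.1, E = (74.780, -42.416). Then |JE| = |E − J| = 85.972.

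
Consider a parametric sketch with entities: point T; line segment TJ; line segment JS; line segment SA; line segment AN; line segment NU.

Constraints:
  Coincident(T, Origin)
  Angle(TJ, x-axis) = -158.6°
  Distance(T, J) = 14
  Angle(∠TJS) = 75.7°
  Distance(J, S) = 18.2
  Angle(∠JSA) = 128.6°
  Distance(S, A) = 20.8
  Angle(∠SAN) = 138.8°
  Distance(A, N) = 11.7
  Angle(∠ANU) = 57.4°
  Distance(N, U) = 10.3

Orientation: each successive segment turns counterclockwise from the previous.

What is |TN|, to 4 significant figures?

30.76

∠JSA = 128.6° gives SA at -2.900° from the x-axis; with |SA| = 20.8, A = (18.36, -20.94). ∠SAN = 138.8° gives AN at 38.30° from the x-axis; with |AN| = 11.7, N = (27.54, -13.69). Then |TN| = |N − T| = 30.76.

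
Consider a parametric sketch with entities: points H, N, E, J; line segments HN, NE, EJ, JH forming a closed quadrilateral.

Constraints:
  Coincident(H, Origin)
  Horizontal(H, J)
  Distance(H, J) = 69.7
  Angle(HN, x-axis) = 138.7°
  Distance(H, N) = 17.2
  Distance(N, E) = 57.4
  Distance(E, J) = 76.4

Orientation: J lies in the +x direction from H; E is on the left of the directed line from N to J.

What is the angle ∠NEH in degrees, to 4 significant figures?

16.11°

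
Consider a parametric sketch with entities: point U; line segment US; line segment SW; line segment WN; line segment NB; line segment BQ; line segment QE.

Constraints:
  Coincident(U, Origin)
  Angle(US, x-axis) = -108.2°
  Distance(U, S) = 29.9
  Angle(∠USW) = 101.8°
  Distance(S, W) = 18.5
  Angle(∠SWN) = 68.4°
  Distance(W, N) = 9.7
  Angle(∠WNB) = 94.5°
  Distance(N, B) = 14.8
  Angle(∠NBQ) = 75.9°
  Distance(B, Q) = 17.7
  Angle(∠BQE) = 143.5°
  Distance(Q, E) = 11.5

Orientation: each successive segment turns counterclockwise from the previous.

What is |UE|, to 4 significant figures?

51.56

U is at the origin; US runs at -108.2° with length 29.9, so S = (-9.339, -28.40). ∠USW = 101.8° gives SW at -30.00° from the x-axis; with |SW| = 18.5, W = (6.683, -37.65). ∠SWN = 68.4° gives WN at 81.60° from the x-axis; with |WN| = 9.7, N = (8.100, -28.06). ∠WNB = 94.5° gives NB at 167.1° from the x-axis; with |NB| = 14.8, B = (-6.327, -24.75). ∠NBQ = 75.9° gives BQ at -88.80° from the x-axis; with |BQ| = 17.7, Q = (-5.956, -42.45). ∠BQE = 143.5° gives QE at -52.30° from the x-axis; with |QE| = 11.5, E = (1.076, -51.55). Then |UE| = |E − U| = 51.56.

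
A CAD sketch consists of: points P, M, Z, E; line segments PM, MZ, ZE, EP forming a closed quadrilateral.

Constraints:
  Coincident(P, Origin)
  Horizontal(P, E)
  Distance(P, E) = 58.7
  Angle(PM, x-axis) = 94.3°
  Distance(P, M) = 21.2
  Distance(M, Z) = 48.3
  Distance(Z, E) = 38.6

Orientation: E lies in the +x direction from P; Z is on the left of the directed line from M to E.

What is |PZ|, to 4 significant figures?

57.08

P is at the origin; P and E share the same y with |PE| = 58.7 and E in +x, so E = (58.7, 0). PM runs at 94.3° with |PM| = 21.2, so M = (-1.590, 21.14). Z is determined by |MZ| = 48.3 and |ZE| = 38.6 together: it lies at the intersection of circle(M, 48.3) and circle(E, 38.6). With |ME| = 63.89, the foot of the radical line on ME is 38.54 from M and the perpendicular offset is √(48.3² − 38.54²) = 29.11. Taking the left-of-ME solution: Z = (44.41, 35.86).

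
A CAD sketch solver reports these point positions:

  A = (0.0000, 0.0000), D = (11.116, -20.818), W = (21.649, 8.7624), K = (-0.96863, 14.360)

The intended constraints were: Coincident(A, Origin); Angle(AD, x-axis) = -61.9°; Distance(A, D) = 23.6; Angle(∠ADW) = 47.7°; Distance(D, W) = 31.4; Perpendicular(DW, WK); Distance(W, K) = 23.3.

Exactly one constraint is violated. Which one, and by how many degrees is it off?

Perpendicular(DW, WK) — off by 5.70°.

A = (0.00, 0.00) ✓; AD at -61.90° ✓; |AD| = 23.60 ✓; ∠ADW = 47.70° ✓; |DW| = 31.40 ✓; ∠(DW, WK) = 95.70° ✗; |WK| = 23.30 ✓.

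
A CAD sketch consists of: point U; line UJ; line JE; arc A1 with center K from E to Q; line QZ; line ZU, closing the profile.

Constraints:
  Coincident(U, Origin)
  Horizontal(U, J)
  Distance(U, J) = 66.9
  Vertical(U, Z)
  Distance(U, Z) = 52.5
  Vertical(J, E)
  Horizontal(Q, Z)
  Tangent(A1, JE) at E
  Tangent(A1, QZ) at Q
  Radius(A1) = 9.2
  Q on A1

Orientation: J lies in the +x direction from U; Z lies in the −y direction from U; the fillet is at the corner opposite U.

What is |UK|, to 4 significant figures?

72.14

U is at the origin; U and J share the same y with |UJ| = 66.9 and J on the +x side, so J = (66.90, 0.000). U and Z share the same x with |UZ| = 52.5 and Z on the −y side, so Z = (0.000, -52.50). The virtual corner opposite U is at (66.90, -52.50). A1 meets JE tangentially, so KE is at right angles to JE and A1 meets QZ tangentially, so KQ is at right angles to QZ, with radius 9.2, so the center K sits 9.2 in from both sides at K = (57.70, -43.30). Then |UK| = |K − U| = 72.14.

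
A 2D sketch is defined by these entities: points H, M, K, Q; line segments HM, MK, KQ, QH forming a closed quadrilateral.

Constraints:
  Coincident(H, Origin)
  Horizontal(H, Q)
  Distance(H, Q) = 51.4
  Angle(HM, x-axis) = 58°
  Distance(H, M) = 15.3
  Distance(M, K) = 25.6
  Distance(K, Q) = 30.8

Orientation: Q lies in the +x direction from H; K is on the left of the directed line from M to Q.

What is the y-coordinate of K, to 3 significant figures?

23.5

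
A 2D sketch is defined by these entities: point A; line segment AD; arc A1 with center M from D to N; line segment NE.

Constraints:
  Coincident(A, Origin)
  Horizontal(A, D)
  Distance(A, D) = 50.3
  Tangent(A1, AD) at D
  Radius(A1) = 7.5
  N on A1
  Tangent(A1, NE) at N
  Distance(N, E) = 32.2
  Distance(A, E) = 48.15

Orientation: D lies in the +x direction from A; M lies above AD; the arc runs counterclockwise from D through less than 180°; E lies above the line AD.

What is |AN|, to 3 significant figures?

57.0

A is at the origin; A and D share the same y with |AD| = 50.3 and D on the +x side, so D = (50.3, 0.00). Since A1 is tangent to AD there, MD ⟂ AD, so M = D + (0, 7.5) = (50.3, 7.50). Since MN ⟂ NE (tangency), |ME| = √(7.5² + 32.2²) = 33.1 regardless of where N sits on A1. So E lies on both circle(A, 48.15) and circle(M, 33.1); the above-AD intersection is E = (32.6, 35.4). N is the foot of the tangent from E: N = (55.6, 12.8).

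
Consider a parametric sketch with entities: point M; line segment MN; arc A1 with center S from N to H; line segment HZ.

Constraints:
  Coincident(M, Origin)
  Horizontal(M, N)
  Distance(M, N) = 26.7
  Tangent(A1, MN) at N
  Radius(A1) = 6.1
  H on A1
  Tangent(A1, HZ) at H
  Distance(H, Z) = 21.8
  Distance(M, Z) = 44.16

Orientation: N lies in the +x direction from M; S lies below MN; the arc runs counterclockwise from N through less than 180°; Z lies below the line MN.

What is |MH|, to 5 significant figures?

23.863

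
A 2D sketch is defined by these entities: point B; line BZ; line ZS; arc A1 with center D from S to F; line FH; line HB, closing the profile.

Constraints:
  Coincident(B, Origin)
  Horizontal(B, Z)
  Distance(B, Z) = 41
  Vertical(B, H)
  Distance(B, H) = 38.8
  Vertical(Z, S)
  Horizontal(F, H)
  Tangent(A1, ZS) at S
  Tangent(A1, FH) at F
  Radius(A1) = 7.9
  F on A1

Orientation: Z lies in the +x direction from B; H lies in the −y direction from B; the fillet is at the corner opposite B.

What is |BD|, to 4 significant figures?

45.28

B is at the origin; BZ is horizontal with |BZ| = 41.0 and Z on the +x side, so Z = (41.00, 0.000). BH is vertical with |BH| = 38.8 and H on the −y side, so H = (0.000, -38.80). The virtual corner opposite B is at (41.00, -38.80). Since A1 is tangent to ZS there, DS ⟂ ZS and tangency of A1 to FH means the radius DF is perpendicular to FH, with radius 7.9, so the center D sits 7.9 in from both sides at D = (33.10, -30.90). Then |BD| = |D − B| = 45.28.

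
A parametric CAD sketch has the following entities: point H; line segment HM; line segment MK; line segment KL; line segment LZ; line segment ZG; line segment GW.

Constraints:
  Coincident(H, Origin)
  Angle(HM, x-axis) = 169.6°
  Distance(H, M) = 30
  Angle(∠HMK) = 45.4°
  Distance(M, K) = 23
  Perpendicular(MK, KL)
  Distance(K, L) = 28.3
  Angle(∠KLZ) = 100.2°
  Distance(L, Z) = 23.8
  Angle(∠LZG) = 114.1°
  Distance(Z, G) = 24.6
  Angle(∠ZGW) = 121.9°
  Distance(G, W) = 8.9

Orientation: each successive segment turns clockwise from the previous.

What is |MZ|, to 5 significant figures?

32.517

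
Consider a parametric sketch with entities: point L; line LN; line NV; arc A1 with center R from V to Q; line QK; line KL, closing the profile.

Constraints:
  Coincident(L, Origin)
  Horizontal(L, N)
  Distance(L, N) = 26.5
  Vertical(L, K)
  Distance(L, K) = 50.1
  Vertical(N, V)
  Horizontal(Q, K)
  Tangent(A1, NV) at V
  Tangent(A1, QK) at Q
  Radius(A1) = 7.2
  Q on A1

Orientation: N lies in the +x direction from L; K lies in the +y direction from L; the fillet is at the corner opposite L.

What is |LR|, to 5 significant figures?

47.041

L is at the origin; L and N share the same y with |LN| = 26.5 and N on the +x side, so N = (26.500, 0.0000). LK is vertical with |LK| = 50.1 and K on the +y side, so K = (0.0000, 50.100). The virtual corner opposite L is at (26.500, 50.100). Tangency of A1 to NV means the radius RV is perpendicular to NV and the tangent condition forces RQ to be normal to QK, with radius 7.2, so the center R sits 7.2 in from both sides at R = (19.300, 42.900). Then |LR| = |R − L| = 47.041.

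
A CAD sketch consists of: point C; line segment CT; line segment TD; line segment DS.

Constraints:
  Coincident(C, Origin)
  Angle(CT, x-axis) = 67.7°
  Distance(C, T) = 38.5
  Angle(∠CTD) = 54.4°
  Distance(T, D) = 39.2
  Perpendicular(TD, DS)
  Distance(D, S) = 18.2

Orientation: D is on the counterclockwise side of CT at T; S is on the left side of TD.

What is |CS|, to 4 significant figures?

21.30

∠CTD = 54.4°, so TD runs at 67.7° + (180° − 54.4°) = 193.3° from the x-axis; with |TD| = 39.2, D = T + 39.2·(cos 193.3°, sin 193.3°) = (-23.54, 26.60). TD is perpendicular to DS; with |DS| = 18.2 on the left of TD, S = D + 18.2·(0.2300, -0.9732) = (-19.35, 8.891). Then |CS| = |S − C| = 21.30.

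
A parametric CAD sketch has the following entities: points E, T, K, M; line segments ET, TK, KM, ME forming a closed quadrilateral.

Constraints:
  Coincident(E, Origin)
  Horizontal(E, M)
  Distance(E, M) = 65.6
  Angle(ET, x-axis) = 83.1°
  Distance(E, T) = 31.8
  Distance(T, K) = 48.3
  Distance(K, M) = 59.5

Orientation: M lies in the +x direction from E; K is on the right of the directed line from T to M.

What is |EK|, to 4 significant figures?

18.54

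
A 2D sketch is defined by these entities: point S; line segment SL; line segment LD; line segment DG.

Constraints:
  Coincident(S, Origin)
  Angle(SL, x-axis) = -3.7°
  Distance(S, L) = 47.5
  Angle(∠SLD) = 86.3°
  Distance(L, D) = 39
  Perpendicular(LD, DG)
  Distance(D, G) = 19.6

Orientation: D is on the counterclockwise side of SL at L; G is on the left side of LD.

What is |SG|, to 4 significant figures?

45.43

S is at the origin; SL runs at -3.7° with length 47.5, so L = 47.5·(cos -3.7°, sin -3.7°) = (47.40, -3.065). ∠SLD = 86.3°, so LD runs at -3.7° + (180° − 86.3°) = 90.00° from the x-axis; with |LD| = 39.0, D = L + 39.0·(cos 90.00°, sin 90.00°) = (47.40, 35.93). LD is perpendicular to DG; with |DG| = 19.6 on the left of LD, G = D + 19.6·(-1.000, 6.123e-17) = (27.80, 35.93). Then |SG| = |G − S| = 45.43.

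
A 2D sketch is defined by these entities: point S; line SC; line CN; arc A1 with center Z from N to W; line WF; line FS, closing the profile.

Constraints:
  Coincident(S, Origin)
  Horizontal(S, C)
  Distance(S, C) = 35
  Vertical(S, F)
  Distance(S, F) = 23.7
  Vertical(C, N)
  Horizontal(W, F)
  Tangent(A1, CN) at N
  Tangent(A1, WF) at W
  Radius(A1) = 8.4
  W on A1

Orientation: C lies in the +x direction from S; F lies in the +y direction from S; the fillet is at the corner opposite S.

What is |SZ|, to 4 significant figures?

30.69

S is at the origin; SC is horizontal with |SC| = 35.0 and C on the +x side, so C = (35.00, 0.000). S and F share the same x with |SF| = 23.7 and F on the +y side, so F = (0.000, 23.70). The virtual corner opposite S is at (35.00, 23.70). Tangency of A1 to CN means the radius ZN is perpendicular to CN and the tangent condition forces ZW to be normal to WF, with radius 8.4, so the center Z sits 8.4 in from both sides at Z = (26.60, 15.30). Then |SZ| = |Z − S| = 30.69.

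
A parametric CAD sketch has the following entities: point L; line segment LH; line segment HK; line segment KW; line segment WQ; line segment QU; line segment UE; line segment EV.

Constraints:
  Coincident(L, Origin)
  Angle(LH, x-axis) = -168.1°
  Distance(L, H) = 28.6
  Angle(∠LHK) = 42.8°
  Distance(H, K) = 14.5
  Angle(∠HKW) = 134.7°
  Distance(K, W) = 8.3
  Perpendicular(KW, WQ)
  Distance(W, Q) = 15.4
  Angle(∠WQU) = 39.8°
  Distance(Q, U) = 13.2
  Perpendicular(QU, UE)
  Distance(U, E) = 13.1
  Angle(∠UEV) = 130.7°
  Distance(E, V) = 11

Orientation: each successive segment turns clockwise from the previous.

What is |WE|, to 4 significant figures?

3.519

L is at the origin; LH runs at -168.1° with length 28.6, so H = (-27.99, -5.897). ∠LHK = 42.8° gives HK at 54.70° from the x-axis; with |HK| = 14.5, K = (-19.61, 5.937). ∠HKW = 134.7° gives KW at 9.400° from the x-axis; with |KW| = 8.3, W = (-11.42, 7.292). The perpendicularity gives WQ at right angles to KW, so WQ runs at -80.60°; with |WQ| = 15.4, Q = (-8.903, -7.901). ∠WQU = 39.8° gives QU at 139.2° from the x-axis; with |QU| = 13.2, U = (-18.89, 0.7241). QU ⟂ UE, so UE runs at 49.20°; with |UE| = 13.1, E = (-10.34, 10.64). Then |WE| = |E − W| = 3.519.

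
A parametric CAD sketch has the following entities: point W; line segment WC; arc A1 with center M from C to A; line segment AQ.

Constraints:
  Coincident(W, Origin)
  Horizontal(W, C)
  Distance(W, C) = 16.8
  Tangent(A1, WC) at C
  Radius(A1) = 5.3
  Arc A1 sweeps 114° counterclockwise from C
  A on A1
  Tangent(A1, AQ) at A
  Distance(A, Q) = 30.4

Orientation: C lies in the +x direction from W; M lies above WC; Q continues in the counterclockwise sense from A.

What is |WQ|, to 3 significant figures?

36.4

W is at the origin; WC is horizontal with |WC| = 16.8 and C on the +x side, so C = (16.8, 0.00). Since A1 is tangent to WC there, MC ⟂ WC, so M = C + (0, 5.3) = (16.8, 5.30). On A1, C sits at bearing -90° from M; a 114° counterclockwise sweep puts A at bearing 24°, so A = M + 5.3·(cos 24°, sin 24°) = (21.6, 7.46). The tangent condition forces MA to be normal to AQ, so AQ runs along (−sin 24°, cos 24°); with |AQ| = 30.4, Q = (9.28, 35.2). Then |WQ| = |Q − W| = 36.4.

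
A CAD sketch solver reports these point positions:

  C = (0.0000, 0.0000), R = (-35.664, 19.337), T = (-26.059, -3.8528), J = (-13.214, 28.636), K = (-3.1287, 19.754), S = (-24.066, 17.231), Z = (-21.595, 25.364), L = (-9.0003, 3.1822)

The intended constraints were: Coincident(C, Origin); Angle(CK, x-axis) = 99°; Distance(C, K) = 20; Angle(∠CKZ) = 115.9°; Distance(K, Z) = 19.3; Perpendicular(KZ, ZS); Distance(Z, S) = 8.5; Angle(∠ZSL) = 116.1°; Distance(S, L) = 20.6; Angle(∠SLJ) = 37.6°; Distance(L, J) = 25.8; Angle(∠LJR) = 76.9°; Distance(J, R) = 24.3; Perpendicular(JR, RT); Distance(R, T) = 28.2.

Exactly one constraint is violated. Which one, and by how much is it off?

Distance(R, T) = 28.2 — off by 3.10.

C = (0.00, 0.00) ✓; CK at 99.00° ✓; |CK| = 20.00 ✓; ∠CKZ = 115.9° ✓; |KZ| = 19.30 ✓; ∠(KZ, ZS) = 90.00° ✓; |ZS| = 8.500 ✓; ∠ZSL = 116.1° ✓; |SL| = 20.60 ✓; ∠SLJ = 37.60° ✓; |LJ| = 25.80 ✓; ∠LJR = 76.90° ✓; |JR| = 24.30 ✓; ∠(JR, RT) = 90.00° ✓; |RT| = 25.10 ✗.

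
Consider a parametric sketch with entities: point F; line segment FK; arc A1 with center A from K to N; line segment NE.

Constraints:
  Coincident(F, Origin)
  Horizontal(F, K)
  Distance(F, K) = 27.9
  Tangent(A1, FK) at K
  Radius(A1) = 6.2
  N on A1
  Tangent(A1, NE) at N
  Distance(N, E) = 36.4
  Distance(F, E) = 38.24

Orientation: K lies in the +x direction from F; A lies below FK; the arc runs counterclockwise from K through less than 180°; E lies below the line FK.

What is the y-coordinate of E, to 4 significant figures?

-37.37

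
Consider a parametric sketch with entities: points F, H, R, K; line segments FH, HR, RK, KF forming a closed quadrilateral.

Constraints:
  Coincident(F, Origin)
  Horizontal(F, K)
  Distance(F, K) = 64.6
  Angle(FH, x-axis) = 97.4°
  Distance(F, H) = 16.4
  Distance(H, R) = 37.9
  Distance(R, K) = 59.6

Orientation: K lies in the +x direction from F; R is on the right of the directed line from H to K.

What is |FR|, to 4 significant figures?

21.84

Checks: |HR| = 37.90 ✓; |RK| = 59.60 ✓.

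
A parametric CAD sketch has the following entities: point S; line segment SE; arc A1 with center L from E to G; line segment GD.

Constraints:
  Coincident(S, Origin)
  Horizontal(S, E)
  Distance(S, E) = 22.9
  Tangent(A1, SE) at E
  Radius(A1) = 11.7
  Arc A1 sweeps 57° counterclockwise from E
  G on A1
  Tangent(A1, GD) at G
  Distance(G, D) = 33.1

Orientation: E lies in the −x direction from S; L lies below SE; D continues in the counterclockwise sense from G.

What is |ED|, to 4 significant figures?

43.24

S is at the origin; SE is horizontal with |SE| = 22.9 and E on the −x side, so E = (-22.90, 0.000). A1 meets SE tangentially, so LE is at right angles to SE, so L = E + (0, -11.7) = (-22.90, -11.70). On A1, E sits at bearing 90° from L; a 57° counterclockwise sweep puts G at bearing 147°, so G = L + 11.7·(cos 147°, sin 147°) = (-32.71, -5.328). The tangent condition forces LG to be normal to GD, so GD runs along (−sin 147°, cos 147°); with |GD| = 33.1, D = (-50.74, -33.09). Then |ED| = |D − E| = 43.24.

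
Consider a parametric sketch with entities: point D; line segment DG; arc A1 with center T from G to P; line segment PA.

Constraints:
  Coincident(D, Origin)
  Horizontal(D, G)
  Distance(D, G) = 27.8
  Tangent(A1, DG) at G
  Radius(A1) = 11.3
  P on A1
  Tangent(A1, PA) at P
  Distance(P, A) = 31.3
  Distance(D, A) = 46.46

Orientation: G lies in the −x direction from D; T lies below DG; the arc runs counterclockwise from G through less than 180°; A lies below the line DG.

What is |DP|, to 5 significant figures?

41.008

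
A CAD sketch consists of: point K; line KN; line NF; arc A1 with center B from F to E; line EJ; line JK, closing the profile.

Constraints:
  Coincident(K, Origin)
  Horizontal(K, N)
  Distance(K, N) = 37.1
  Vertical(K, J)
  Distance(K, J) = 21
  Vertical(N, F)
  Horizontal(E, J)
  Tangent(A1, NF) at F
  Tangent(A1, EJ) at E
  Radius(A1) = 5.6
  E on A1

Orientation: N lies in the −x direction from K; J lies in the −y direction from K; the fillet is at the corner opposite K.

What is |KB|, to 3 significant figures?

35.1

KJ is vertical with |KJ| = 21.0 and J on the −y side, so J = (0.00, -21.0). The virtual corner opposite K is at (-37.1, -21.0). The tangent condition forces BF to be normal to NF and the tangent condition forces BE to be normal to EJ, with radius 5.6, so the center B sits 5.6 in from both sides at B = (-31.5, -15.4). Then |KB| = |B − K| = 35.1.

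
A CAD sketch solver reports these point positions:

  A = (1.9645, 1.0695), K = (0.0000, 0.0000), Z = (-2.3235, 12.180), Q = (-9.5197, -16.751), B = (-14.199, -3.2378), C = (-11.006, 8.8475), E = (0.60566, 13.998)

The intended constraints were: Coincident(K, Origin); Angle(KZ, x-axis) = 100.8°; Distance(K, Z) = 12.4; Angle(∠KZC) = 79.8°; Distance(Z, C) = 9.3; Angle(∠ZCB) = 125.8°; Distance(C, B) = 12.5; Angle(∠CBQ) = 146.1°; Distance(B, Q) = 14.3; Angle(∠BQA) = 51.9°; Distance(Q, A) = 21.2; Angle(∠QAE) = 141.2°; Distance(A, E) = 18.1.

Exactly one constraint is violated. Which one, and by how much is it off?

Distance(A, E) = 18.1 — off by 5.10.

K = (0.00, 0.00) ✓; KZ at 100.8° ✓; |KZ| = 12.40 ✓; ∠KZC = 79.80° ✓; |ZC| = 9.300 ✓; ∠ZCB = 125.8° ✓; |CB| = 12.50 ✓; ∠CBQ = 146.1° ✓; |BQ| = 14.30 ✓; ∠BQA = 51.90° ✓; |QA| = 21.20 ✓; ∠QAE = 141.2° ✓; |AE| = 13.00 ✗.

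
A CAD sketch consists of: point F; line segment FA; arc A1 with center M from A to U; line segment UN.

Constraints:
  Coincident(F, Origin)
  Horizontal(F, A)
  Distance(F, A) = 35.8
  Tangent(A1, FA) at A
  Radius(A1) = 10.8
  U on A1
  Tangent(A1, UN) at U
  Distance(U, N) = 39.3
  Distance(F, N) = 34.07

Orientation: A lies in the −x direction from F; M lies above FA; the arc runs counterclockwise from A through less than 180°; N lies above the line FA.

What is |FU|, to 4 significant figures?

27.79

Checks: |MU| = 10.80 ✓; ∠(MU, UN) = 90.00° ✓; |UN| = 39.30 ✓; |FN| = 34.07 ✓.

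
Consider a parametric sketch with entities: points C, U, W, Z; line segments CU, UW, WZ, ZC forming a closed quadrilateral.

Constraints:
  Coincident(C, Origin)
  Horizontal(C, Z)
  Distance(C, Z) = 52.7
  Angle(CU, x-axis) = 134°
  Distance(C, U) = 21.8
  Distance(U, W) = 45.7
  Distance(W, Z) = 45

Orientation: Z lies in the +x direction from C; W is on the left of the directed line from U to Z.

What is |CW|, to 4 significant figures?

44.31

Checks: |UW| = 45.70 ✓; |WZ| = 45.00 ✓.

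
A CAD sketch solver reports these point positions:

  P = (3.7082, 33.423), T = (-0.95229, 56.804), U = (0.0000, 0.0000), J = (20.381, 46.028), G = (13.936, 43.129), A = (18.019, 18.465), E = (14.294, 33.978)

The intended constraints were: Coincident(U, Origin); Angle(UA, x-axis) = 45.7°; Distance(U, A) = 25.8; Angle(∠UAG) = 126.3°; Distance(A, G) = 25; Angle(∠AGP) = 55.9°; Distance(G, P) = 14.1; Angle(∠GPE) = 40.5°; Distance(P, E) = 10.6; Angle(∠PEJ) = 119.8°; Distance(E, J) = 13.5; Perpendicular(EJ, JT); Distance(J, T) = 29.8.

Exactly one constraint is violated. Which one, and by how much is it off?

Distance(J, T) = 29.8 — off by 5.90.

U = (0.00, 0.00) ✓; UA at 45.70° ✓; |UA| = 25.80 ✓; ∠UAG = 126.3° ✓; |AG| = 25.00 ✓; ∠AGP = 55.90° ✓; |GP| = 14.10 ✓; ∠GPE = 40.50° ✓; |PE| = 10.60 ✓; ∠PEJ = 119.8° ✓; |EJ| = 13.50 ✓; ∠(EJ, JT) = 90.00° ✓; |JT| = 23.90 ✗.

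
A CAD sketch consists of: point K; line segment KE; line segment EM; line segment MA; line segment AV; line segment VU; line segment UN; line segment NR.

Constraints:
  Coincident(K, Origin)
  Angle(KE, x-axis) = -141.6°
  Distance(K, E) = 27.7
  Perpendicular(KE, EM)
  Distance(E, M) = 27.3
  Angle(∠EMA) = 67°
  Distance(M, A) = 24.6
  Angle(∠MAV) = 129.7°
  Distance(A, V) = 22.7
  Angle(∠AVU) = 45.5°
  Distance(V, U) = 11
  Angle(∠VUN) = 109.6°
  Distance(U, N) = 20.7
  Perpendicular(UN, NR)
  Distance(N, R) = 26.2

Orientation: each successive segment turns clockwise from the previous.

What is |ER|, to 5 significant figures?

51.505

∠VUN = 109.6° gives UN at 120.20° from the x-axis; with |UN| = 20.7, N = (-17.556, 13.601). UN is perpendicular to NR, so NR runs at 30.200°; with |NR| = 26.2, R = (5.0877, 26.780). Then |ER| = |R − E| = 51.505.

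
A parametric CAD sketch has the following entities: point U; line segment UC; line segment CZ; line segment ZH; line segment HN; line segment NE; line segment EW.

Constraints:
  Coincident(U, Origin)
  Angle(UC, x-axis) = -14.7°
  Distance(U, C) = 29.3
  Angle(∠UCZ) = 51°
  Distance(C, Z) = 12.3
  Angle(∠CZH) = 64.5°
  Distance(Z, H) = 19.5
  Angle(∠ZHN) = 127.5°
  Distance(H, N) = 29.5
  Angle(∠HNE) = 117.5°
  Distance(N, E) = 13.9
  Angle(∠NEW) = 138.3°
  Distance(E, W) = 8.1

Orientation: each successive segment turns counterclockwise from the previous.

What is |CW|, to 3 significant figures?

33.8

∠HNE = 117.5° gives NE at -15.2° from the x-axis; with |NE| = 13.9, E = (30.4, -43.6). ∠NEW = 138.3° gives EW at 26.5° from the x-axis; with |EW| = 8.1, W = (37.6, -40.0). Then |CW| = |W − C| = 33.8.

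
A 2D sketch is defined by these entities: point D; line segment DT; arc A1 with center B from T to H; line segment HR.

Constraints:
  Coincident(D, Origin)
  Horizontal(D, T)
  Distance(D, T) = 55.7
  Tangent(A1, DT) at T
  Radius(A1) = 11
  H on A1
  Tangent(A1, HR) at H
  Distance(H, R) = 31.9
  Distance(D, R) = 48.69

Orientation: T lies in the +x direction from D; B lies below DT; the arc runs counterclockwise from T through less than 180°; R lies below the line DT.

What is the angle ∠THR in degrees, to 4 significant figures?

146.7°

Checks: D.y = 0.00, T.y = 0.00 ✓; |BT| = 11.00 ✓; |BH| = 11.00 ✓; ∠(BH, HR) = 90.00° ✓; |HR| = 31.90 ✓; |DR| = 48.69 ✓.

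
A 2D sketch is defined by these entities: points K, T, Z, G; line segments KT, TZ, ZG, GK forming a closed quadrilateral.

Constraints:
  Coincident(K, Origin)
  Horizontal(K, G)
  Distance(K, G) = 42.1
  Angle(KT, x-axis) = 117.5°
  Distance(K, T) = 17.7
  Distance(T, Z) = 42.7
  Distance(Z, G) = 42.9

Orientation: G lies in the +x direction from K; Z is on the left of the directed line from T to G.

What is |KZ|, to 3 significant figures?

48.3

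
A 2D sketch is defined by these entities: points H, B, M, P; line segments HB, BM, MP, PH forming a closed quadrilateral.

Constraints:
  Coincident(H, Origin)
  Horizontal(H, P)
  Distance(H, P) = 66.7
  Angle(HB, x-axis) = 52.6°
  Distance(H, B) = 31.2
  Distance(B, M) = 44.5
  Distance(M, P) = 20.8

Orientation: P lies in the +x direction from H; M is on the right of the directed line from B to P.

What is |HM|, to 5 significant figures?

48.771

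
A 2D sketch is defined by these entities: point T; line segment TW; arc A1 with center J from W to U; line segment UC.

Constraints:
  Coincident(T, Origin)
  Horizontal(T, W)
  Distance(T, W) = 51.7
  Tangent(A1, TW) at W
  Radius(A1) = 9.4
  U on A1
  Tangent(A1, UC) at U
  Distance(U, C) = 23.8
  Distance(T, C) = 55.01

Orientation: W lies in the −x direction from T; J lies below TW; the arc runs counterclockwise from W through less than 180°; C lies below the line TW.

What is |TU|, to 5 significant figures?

60.878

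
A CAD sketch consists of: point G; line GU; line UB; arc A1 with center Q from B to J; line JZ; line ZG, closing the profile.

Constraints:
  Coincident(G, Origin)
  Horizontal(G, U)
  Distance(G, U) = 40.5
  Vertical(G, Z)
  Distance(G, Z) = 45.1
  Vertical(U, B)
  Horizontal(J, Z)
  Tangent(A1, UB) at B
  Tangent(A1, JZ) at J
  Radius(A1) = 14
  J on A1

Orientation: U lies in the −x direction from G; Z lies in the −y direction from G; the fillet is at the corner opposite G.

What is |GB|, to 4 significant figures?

51.06

The virtual corner opposite G is at (-40.50, -45.10). The tangent condition forces QB to be normal to UB and the tangent condition forces QJ to be normal to JZ, with radius 14.0, so the center Q sits 14.0 in from both sides at Q = (-26.50, -31.10). That places the tangent points at B = (-40.50, -31.10) on UB and J = (-26.50, -45.10) on JZ. Then |GB| = |B − G| = 51.06.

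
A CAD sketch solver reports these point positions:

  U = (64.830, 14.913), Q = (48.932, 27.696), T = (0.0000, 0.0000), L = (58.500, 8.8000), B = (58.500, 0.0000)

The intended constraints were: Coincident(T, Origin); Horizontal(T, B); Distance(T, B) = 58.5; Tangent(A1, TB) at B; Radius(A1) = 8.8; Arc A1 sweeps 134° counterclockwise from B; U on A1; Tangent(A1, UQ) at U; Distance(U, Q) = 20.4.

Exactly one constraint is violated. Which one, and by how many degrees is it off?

Tangent(A1, UQ) at U — off by 7.20°.

T = (0.00, 0.00) ✓; T.y = 0.00, B.y = 0.00 ✓; |TB| = 58.50 ✓; ∠(LB, BT) = 90.00° ✓; |LB| = 8.800 ✓; bearing(L→U) − bearing(L→B) = 134.0° ✓; |LU| = 8.800 ✓; ∠(LU, UQ) = 82.80° ✗; |UQ| = 20.40 ✓.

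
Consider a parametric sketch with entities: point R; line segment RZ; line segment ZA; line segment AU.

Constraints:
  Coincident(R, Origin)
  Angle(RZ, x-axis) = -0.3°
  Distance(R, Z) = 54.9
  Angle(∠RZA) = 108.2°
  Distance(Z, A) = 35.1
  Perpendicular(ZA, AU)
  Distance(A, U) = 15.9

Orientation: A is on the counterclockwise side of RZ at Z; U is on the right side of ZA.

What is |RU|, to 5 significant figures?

85.797

R is at the origin; RZ runs at -0.3° with length 54.9, so Z = 54.9·(cos -0.3°, sin -0.3°) = (54.899, -0.28745). ∠RZA = 108.2°, so ZA runs at -0.3° + (180° − 108.2°) = 71.500° from the x-axis; with |ZA| = 35.1, A = Z + 35.1·(cos 71.500°, sin 71.500°) = (66.037, 32.999). ZA is perpendicular to AU; with |AU| = 15.9 on the right of ZA, U = A + 15.9·(0.94832, -0.31730) = (81.115, 27.954). Then |RU| = |U − R| = 85.797.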